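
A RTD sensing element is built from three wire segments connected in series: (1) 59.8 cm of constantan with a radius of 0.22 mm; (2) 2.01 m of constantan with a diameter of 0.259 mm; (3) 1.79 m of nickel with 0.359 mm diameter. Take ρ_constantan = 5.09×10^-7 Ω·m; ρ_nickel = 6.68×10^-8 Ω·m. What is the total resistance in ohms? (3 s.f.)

Seg 1: A = πr² = π(2.2000e-04 m)² = 1.521e-07 m²
R_1 = (5.09×10^-7)(0.598)/(1.521e-07) = 2.002 Ω
Seg 2: A = π(d/2)² = π(1.2950e-04 m)² = 5.269e-08 m²
R_2 = (5.09×10^-7)(2.01)/(5.269e-08) = 19.42 Ω
Seg 3: A = π(d/2)² = π(1.7950e-04 m)² = 1.012e-07 m²
R_3 = (6.68×10^-8)(1.79)/(1.012e-07) = 1.181 Ω
R_total = R_1 + R_2 + R_3 = 22.6 Ω

22.6 Ω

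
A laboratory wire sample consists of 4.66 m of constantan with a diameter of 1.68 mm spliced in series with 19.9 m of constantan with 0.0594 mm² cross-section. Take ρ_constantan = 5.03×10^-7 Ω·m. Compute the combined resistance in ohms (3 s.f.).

Segment 1: A = π(d/2)² = π(8.4000e-04 m)² = 2.217e-06 m²
R₁ = ρL/A = (5.03×10^-7)(4.66)/(2.217e-06) = 1.057 Ω
Segment 2: A = 0.0594 mm² = 5.940e-08 m²
R₂ = (5.03×10^-7)(19.9)/(5.940e-08) = 168.5 Ω
R = R₁ + R₂ = 170 Ω

170 Ω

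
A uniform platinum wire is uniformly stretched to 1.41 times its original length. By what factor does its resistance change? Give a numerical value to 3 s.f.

Volume constant ⇒ A' = A/k with k = 1.41. R' = ρ(kL)/(A/k) = k²R.
Factor = 1.99

1.99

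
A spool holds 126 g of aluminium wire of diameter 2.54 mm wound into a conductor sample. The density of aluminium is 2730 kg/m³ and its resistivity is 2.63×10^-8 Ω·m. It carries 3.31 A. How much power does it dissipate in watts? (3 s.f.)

A = π(d/2)² = π(1.2700e-03 m)² = 5.0671e-06 m²
L = m/(density·A) = 0.126/(2730×5.0671e-06) = 9.109 m
R = ρL/A = (2.63×10^-8)(9.109)/(5.0671e-06) = 0.04728 Ω
P = I²R = (3.31)² × 0.04728 = 0.518 W

0.518 W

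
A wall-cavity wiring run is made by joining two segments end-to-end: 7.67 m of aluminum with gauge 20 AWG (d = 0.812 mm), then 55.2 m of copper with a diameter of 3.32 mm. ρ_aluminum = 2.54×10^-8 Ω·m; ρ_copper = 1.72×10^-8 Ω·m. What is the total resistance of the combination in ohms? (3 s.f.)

Segment 1: A = π(0.812/2 mm)² = π(4.0600e-04 m)² = 5.178e-07 m²
R₁ = ρL/A = (2.54×10^-8)(7.67)/(5.178e-07) = 0.3762 Ω
Segment 2: A = π(d/2)² = π(1.6600e-03 m)² = 8.657e-06 m²
R₂ = (1.72×10^-8)(55.2)/(8.657e-06) = 0.1097 Ω
R = R₁ + R₂ = 0.486 Ω

0.486 Ω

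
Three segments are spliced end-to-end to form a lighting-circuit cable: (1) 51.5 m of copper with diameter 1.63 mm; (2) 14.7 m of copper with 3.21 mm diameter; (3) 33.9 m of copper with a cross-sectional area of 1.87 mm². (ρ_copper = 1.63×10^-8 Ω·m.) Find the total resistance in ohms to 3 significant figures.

Seg 1: A = π(d/2)² = π(8.1500e-04 m)² = 2.087e-06 m²
R_1 = (1.63×10^-8)(51.5)/(2.087e-06) = 0.4023 Ω
Seg 2: A = π(d/2)² = π(1.6050e-03 m)² = 8.093e-06 m²
R_2 = (1.63×10^-8)(14.7)/(8.093e-06) = 0.02961 Ω
Seg 3: A = 1.87 mm² = 1.870e-06 m²
R_3 = (1.63×10^-8)(33.9)/(1.870e-06) = 0.2955 Ω
R_total = R_1 + R_2 + R_3 = 0.727 Ω

0.727 Ω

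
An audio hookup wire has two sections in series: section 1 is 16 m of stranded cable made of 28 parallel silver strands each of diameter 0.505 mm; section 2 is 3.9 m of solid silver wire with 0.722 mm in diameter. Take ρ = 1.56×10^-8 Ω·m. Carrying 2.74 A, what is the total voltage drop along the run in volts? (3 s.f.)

0.529 V

Section 1: A_strand = π(2.5250e-04)² = 2.003e-07 m²; R₁ = ρL/(N·A_s) = (1.56×10^-8)(16)/(28×2.003e-07) = 0.04451 Ω
Section 2: A = π(d/2)² = π(3.6100e-04 m)² = 4.094e-07 m²
R₂ = (1.56×10^-8)(3.9)/(4.094e-07) = 0.1486 Ω
R = R₁ + R₂ = 0.1931 Ω
V = IR = 2.74 × 0.1931 = 0.529 V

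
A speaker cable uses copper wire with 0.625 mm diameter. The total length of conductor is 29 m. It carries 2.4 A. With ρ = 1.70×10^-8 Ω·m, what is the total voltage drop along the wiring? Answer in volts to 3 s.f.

A = π(d/2)² = π(3.1250e-04 m)² = 3.068e-07 m²
R = ρL/A = (1.70×10^-8)(29)/(3.068e-07) = 1.607 Ω
V = IR = 2.4 × 1.607 = 3.86 V

3.86 V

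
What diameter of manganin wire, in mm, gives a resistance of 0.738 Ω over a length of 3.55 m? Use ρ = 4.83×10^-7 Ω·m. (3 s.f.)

1.72 mm

A = ρL/R = (4.83×10^-7)(3.55)/(0.738) = 2.323e-06 m²
d = 2√(A/π) = 1.720e-03 m = 1.72 mm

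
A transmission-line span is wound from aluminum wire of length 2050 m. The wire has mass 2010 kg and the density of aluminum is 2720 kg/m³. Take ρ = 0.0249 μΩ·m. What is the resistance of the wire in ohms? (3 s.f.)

ρ = 0.0249 μΩ·m = 2.49×10^-8 Ω·m
A = m/(density·L) = 2010/(2720×2050) = 3.6047e-04 m²
R = ρL/A = (2.49×10^-8)(2050)/(3.6047e-04) = 0.142 Ω

0.142 Ω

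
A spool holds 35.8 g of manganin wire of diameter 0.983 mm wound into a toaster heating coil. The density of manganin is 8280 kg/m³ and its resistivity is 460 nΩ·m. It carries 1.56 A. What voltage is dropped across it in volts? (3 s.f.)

5.39 V

ρ = 460 nΩ·m = 4.60×10^-7 Ω·m
A = π(d/2)² = π(4.9150e-04 m)² = 7.5892e-07 m²
L = m/(density·A) = 0.0358/(8280×7.5892e-07) = 5.697 m
R = ρL/A = (4.60×10^-7)(5.697)/(7.5892e-07) = 3.453 Ω
V = IR = 1.56 × 3.453 = 5.39 V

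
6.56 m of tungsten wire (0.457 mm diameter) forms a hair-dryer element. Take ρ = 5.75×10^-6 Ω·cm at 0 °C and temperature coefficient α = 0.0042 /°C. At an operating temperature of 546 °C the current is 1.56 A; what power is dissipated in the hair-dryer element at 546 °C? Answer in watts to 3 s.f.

18.4 W

ρ = 5.75×10^-6 Ω·cm = 5.75×10^-8 Ω·m
A = π(d/2)² = π(2.2850e-04 m)² = 1.640e-07 m²
R₍0₎ = ρL/A = (5.75×10^-8)(6.56)/(1.640e-07) = 2.3 Ω
R₍546₎ = R₍0₎(1 + αΔT) = 2.3 × (1 + 0.0042×546) = 7.573 Ω
P = I²R = (1.56)² × 7.573 = 18.4 W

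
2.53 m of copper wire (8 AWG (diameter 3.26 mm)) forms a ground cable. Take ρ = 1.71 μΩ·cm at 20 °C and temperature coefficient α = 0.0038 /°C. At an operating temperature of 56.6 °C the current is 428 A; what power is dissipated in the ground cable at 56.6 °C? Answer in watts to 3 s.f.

ρ = 1.71 μΩ·cm = 1.71×10^-8 Ω·m
A = π(3.26/2 mm)² = π(1.6300e-03 m)² = 8.347e-06 m²
R₍20₎ = ρL/A = (1.71×10^-8)(2.53)/(8.347e-06) = 0.005183 Ω
R₍56.6₎ = R₍20₎(1 + αΔT) = 0.005183 × (1 + 0.0038×36.6) = 0.005904 Ω
P = I²R = (428)² × 0.005904 = 1080 W

1080 W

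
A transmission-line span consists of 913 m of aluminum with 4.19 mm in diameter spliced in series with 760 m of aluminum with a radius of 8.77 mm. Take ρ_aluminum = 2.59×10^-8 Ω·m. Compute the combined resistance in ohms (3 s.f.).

Segment 1: A = π(d/2)² = π(2.0950e-03 m)² = 1.379e-05 m²
R₁ = ρL/A = (2.59×10^-8)(913)/(1.379e-05) = 1.715 Ω
Segment 2: A = πr² = π(8.7700e-03 m)² = 2.416e-04 m²
R₂ = (2.59×10^-8)(760)/(2.416e-04) = 0.08146 Ω
R = R₁ + R₂ = 1.80 Ω

1.80 Ω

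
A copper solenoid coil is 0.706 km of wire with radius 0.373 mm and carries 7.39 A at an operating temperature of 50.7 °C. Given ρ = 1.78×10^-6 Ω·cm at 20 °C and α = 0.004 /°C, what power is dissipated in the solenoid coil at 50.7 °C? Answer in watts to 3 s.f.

ρ = 1.78×10^-6 Ω·cm = 1.78×10^-8 Ω·m
A = πr² = π(3.7300e-04 m)² = 4.371e-07 m²
R₍20₎ = ρL/A = (1.78×10^-8)(706)/(4.371e-07) = 28.75 Ω
R₍50.7₎ = R₍20₎(1 + αΔT) = 28.75 × (1 + 0.004×30.7) = 32.28 Ω
P = I²R = (7.39)² × 32.28 = 1760 W

1760 W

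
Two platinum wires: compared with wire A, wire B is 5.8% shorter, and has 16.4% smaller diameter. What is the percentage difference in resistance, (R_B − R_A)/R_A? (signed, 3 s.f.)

34.8%

R ∝ L/d², so R_B/R_A = (1 − 5.8/100) × (1 − 16.4/100)⁻²
= 0.942 × 1.431 = 1.348
(R_B − R_A)/R_A = 1.348 − 1 = 34.8%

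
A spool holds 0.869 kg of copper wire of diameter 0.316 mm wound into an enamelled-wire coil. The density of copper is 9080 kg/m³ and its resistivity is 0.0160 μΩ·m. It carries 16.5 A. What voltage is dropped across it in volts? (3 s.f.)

4110 V

ρ = 0.0160 μΩ·m = 1.60×10^-8 Ω·m
A = π(d/2)² = π(1.5800e-04 m)² = 7.8427e-08 m²
L = m/(density·A) = 0.869/(9080×7.8427e-08) = 1220 m
R = ρL/A = (1.60×10^-8)(1220)/(7.8427e-08) = 249 Ω
V = IR = 16.5 × 249 = 4110 V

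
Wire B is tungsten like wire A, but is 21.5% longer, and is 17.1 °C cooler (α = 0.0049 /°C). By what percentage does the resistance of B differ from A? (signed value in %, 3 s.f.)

11.3%

R ∝ ρL/d² with ρ ∝ (1+αΔT), so R_B/R_A = (1 + 21.5/100) × (1 − 0.0049×17.1)
= 1.215 × 0.9162 = 1.113
(R_B − R_A)/R_A = 1.113 − 1 = 11.3%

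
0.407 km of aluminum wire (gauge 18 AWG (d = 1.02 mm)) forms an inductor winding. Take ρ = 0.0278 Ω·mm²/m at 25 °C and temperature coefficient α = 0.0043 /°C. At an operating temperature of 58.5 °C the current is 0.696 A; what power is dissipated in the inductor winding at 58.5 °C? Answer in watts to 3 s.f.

ρ = 0.0278 Ω·mm²/m = 2.78×10^-8 Ω·m
A = π(1.02/2 mm)² = π(5.1000e-04 m)² = 8.171e-07 m²
R₍25₎ = ρL/A = (2.78×10^-8)(407)/(8.171e-07) = 13.85 Ω
R₍58.5₎ = R₍25₎(1 + αΔT) = 13.85 × (1 + 0.0043×33.5) = 15.84 Ω
P = I²R = (0.696)² × 15.84 = 7.67 W

7.67 W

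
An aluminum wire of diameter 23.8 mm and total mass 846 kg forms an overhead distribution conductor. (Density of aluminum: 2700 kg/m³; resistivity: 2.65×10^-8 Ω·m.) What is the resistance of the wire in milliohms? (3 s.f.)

42.0 mΩ

A = π(d/2)² = π(1.1900e-02 m)² = 4.4488e-04 m²
L = m/(density·A) = 846/(2700×4.4488e-04) = 704.3 m
R = ρL/A = (2.65×10^-8)(704.3)/(4.4488e-04) = 42.0 mΩ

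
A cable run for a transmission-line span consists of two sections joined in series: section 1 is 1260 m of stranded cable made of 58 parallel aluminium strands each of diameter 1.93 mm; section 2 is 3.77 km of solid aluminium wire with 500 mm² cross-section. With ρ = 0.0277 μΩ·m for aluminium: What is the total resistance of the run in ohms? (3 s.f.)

ρ = 0.0277 μΩ·m = 2.77×10^-8 Ω·m
Section 1: A_strand = π(9.6500e-04)² = 2.926e-06 m²; R₁ = ρL/(N·A_s) = (2.77×10^-8)(1260)/(58×2.926e-06) = 0.2057 Ω
Section 2: A = 500 mm² = 5.000e-04 m²
R₂ = (2.77×10^-8)(3770)/(5.000e-04) = 0.2089 Ω
R = R₁ + R₂ = 0.415 Ω

0.415 Ω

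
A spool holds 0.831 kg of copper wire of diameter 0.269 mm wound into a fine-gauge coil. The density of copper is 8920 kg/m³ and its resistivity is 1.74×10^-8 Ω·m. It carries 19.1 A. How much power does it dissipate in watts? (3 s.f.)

1.83×10^5 W

A = π(d/2)² = π(1.3450e-04 m)² = 5.6832e-08 m²
L = m/(density·A) = 0.831/(8920×5.6832e-08) = 1639 m
R = ρL/A = (1.74×10^-8)(1639)/(5.6832e-08) = 501.9 Ω
P = I²R = (19.1)² × 501.9 = 1.83×10^5 W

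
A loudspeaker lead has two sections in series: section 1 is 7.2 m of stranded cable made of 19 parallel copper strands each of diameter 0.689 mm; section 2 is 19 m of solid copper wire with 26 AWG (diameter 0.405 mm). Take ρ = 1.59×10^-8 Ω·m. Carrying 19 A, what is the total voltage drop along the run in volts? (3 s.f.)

Section 1: A_strand = π(3.4450e-04)² = 3.728e-07 m²; R₁ = ρL/(N·A_s) = (1.59×10^-8)(7.2)/(19×3.728e-07) = 0.01616 Ω
Section 2: A = π(0.405/2 mm)² = π(2.0250e-04 m)² = 1.288e-07 m²
R₂ = (1.59×10^-8)(19)/(1.288e-07) = 2.345 Ω
R = R₁ + R₂ = 2.361 Ω
V = IR = 19 × 2.361 = 44.9 V

44.9 V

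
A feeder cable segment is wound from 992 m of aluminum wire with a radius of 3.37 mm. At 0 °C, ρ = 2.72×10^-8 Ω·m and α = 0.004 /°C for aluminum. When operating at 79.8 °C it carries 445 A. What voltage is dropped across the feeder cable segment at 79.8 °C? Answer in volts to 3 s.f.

444 V

A = πr² = π(3.3700e-03 m)² = 3.568e-05 m²
R₍0₎ = ρL/A = (2.72×10^-8)(992)/(3.568e-05) = 0.7563 Ω
R₍79.8₎ = R₍0₎(1 + αΔT) = 0.7563 × (1 + 0.004×79.8) = 0.9977 Ω
V = IR = 445 × 0.9977 = 444 V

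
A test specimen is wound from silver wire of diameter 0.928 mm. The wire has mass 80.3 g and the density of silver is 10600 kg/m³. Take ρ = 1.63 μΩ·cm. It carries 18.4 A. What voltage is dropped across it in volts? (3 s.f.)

4.97 V

ρ = 1.63 μΩ·cm = 1.63×10^-8 Ω·m
A = π(d/2)² = π(4.6400e-04 m)² = 6.7637e-07 m²
L = m/(density·A) = 0.0803/(10600×6.7637e-07) = 11.2 m
R = ρL/A = (1.63×10^-8)(11.2)/(6.7637e-07) = 0.2699 Ω
V = IR = 18.4 × 0.2699 = 4.97 V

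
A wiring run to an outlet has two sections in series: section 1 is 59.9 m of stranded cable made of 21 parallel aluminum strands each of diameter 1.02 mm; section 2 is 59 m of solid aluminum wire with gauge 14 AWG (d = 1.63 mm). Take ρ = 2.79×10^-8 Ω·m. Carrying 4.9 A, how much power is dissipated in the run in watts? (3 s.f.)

Section 1: A_strand = π(5.1000e-04)² = 8.171e-07 m²; R₁ = ρL/(N·A_s) = (2.79×10^-8)(59.9)/(21×8.171e-07) = 0.09739 Ω
Section 2: A = π(1.63/2 mm)² = π(8.1500e-04 m)² = 2.087e-06 m²
R₂ = (2.79×10^-8)(59)/(2.087e-06) = 0.7888 Ω
R = R₁ + R₂ = 0.8862 Ω
P = I²R = (4.9)² × 0.8862 = 21.3 W

21.3 W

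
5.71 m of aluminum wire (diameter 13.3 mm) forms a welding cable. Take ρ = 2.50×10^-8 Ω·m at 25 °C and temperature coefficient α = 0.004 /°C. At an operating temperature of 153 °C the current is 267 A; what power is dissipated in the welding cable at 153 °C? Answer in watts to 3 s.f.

A = π(d/2)² = π(6.6500e-03 m)² = 1.389e-04 m²
R₍25₎ = ρL/A = (2.50×10^-8)(5.71)/(1.389e-04) = 0.001028 Ω
R₍153₎ = R₍25₎(1 + αΔT) = 0.001028 × (1 + 0.004×128) = 0.001554 Ω
P = I²R = (267)² × 0.001554 = 111 W

111 W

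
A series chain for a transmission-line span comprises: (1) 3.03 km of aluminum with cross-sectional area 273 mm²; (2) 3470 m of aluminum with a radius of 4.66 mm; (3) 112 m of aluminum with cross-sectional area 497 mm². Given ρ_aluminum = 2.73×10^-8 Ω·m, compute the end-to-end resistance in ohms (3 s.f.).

1.70 Ω

Seg 1: A = 273 mm² = 2.730e-04 m²
R_1 = (2.73×10^-8)(3030)/(2.730e-04) = 0.303 Ω
Seg 2: A = πr² = π(4.6600e-03 m)² = 6.822e-05 m²
R_2 = (2.73×10^-8)(3470)/(6.822e-05) = 1.389 Ω
Seg 3: A = 497 mm² = 4.970e-04 m²
R_3 = (2.73×10^-8)(112)/(4.970e-04) = 0.006152 Ω
R_total = R_1 + R_2 + R_3 = 1.70 Ω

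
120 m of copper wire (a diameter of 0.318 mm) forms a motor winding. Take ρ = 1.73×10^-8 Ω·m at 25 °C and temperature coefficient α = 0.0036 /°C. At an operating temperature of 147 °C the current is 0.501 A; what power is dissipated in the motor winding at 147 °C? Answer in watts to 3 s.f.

A = π(d/2)² = π(1.5900e-04 m)² = 7.942e-08 m²
R₍25₎ = ρL/A = (1.73×10^-8)(120)/(7.942e-08) = 26.14 Ω
R₍147₎ = R₍25₎(1 + αΔT) = 26.14 × (1 + 0.0036×122) = 37.62 Ω
P = I²R = (0.501)² × 37.62 = 9.44 W

9.44 W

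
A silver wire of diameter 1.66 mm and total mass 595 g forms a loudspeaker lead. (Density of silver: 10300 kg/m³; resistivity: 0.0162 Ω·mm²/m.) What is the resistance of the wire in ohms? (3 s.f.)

ρ = 0.0162 Ω·mm²/m = 1.62×10^-8 Ω·m
A = π(d/2)² = π(8.3000e-04 m)² = 2.1642e-06 m²
L = m/(density·A) = 0.595/(10300×2.1642e-06) = 26.69 m
R = ρL/A = (1.62×10^-8)(26.69)/(2.1642e-06) = 0.200 Ω

0.200 Ω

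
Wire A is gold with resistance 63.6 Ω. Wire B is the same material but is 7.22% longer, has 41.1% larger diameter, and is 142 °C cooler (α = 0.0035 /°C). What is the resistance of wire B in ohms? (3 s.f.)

17.2 Ω

R ∝ ρL/d² with ρ ∝ (1+αΔT), so R_B/R_A = (1 + 7.22/100) × (1 + 41.1/100)⁻² × (1 − 0.0035×142)
= 1.072 × 0.5023 × 0.503 = 0.2709
R_B = 0.2709 × 63.6 = 17.2 Ω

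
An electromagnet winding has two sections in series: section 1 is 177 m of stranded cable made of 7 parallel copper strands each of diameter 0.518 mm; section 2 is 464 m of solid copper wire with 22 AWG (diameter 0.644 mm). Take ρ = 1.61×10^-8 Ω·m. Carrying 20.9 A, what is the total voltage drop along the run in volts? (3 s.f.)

Section 1: A_strand = π(2.5900e-04)² = 2.107e-07 m²; R₁ = ρL/(N·A_s) = (1.61×10^-8)(177)/(7×2.107e-07) = 1.932 Ω
Section 2: A = π(0.644/2 mm)² = π(3.2200e-04 m)² = 3.257e-07 m²
R₂ = (1.61×10^-8)(464)/(3.257e-07) = 22.93 Ω
R = R₁ + R₂ = 24.87 Ω
V = IR = 20.9 × 24.87 = 520 V

520 V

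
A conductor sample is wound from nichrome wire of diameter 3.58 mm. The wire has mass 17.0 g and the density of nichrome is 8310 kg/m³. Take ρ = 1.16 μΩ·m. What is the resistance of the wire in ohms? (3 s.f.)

ρ = 1.16 μΩ·m = 1.16×10^-6 Ω·m
A = π(d/2)² = π(1.7900e-03 m)² = 1.0066e-05 m²
L = m/(density·A) = 0.017/(8310×1.0066e-05) = 0.2032 m
R = ρL/A = (1.16×10^-6)(0.2032)/(1.0066e-05) = 0.0234 Ω

0.0234 Ω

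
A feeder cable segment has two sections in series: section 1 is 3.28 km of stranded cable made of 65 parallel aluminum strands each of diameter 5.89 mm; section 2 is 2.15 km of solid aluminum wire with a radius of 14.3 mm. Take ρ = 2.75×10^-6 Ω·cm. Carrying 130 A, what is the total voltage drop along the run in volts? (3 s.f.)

ρ = 2.75×10^-6 Ω·cm = 2.75×10^-8 Ω·m
Section 1: A_strand = π(2.9450e-03)² = 2.725e-05 m²; R₁ = ρL/(N·A_s) = (2.75×10^-8)(3280)/(65×2.725e-05) = 0.05093 Ω
Section 2: A = πr² = π(1.4300e-02 m)² = 6.424e-04 m²
R₂ = (2.75×10^-8)(2150)/(6.424e-04) = 0.09203 Ω
R = R₁ + R₂ = 0.143 Ω
V = IR = 130 × 0.143 = 18.6 V

18.6 V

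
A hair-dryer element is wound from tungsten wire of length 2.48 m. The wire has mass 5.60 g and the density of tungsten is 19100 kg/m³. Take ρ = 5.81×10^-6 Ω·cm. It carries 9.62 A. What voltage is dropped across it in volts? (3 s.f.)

11.7 V

ρ = 5.81×10^-6 Ω·cm = 5.81×10^-8 Ω·m
A = m/(density·L) = 0.0056/(19100×2.48) = 1.1822e-07 m²
R = ρL/A = (5.81×10^-8)(2.48)/(1.1822e-07) = 1.219 Ω
V = IR = 9.62 × 1.219 = 11.7 V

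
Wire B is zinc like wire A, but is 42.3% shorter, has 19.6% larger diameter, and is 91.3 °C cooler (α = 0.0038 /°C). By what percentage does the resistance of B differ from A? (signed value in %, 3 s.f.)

R ∝ ρL/d² with ρ ∝ (1+αΔT), so R_B/R_A = (1 − 42.3/100) × (1 + 19.6/100)⁻² × (1 − 0.0038×91.3)
= 0.577 × 0.6991 × 0.6531 = 0.2634
(R_B − R_A)/R_A = 0.2634 − 1 = -73.7%

-73.7%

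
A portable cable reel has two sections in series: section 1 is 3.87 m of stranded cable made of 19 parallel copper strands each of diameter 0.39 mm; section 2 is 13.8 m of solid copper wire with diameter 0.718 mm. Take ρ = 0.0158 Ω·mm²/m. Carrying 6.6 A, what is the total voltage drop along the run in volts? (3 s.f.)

3.73 V

ρ = 0.0158 Ω·mm²/m = 1.58×10^-8 Ω·m
Section 1: A_strand = π(1.9500e-04)² = 1.195e-07 m²; R₁ = ρL/(N·A_s) = (1.58×10^-8)(3.87)/(19×1.195e-07) = 0.02694 Ω
Section 2: A = π(d/2)² = π(3.5900e-04 m)² = 4.049e-07 m²
R₂ = (1.58×10^-8)(13.8)/(4.049e-07) = 0.5385 Ω
R = R₁ + R₂ = 0.5655 Ω
V = IR = 6.6 × 0.5655 = 3.73 V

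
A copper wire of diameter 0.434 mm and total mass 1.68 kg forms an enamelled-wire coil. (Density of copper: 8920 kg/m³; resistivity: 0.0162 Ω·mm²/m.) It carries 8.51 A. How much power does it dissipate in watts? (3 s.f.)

10100 W

ρ = 0.0162 Ω·mm²/m = 1.62×10^-8 Ω·m
A = π(d/2)² = π(2.1700e-04 m)² = 1.4793e-07 m²
L = m/(density·A) = 1.68/(8920×1.4793e-07) = 1273 m
R = ρL/A = (1.62×10^-8)(1273)/(1.4793e-07) = 139.4 Ω
P = I²R = (8.51)² × 139.4 = 10100 W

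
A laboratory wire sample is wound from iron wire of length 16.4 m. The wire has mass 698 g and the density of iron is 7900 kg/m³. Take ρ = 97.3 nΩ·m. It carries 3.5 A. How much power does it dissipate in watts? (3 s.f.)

ρ = 97.3 nΩ·m = 9.73×10^-8 Ω·m
A = m/(density·L) = 0.698/(7900×16.4) = 5.3875e-06 m²
R = ρL/A = (9.73×10^-8)(16.4)/(5.3875e-06) = 0.2962 Ω
P = I²R = (3.5)² × 0.2962 = 3.63 W

3.63 W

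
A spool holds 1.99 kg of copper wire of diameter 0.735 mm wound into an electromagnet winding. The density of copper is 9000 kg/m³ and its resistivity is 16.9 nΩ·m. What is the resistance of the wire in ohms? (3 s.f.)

ρ = 16.9 nΩ·m = 1.69×10^-8 Ω·m
A = π(d/2)² = π(3.6750e-04 m)² = 4.2429e-07 m²
L = m/(density·A) = 1.99/(9000×4.2429e-07) = 521.1 m
R = ρL/A = (1.69×10^-8)(521.1)/(4.2429e-07) = 20.8 Ω

20.8 Ω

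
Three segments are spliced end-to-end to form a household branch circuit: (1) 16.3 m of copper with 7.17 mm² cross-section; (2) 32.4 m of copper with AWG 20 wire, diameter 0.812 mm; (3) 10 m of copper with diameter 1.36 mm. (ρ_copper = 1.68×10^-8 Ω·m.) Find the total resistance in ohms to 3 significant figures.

1.20 Ω

Seg 1: A = 7.17 mm² = 7.170e-06 m²
R_1 = (1.68×10^-8)(16.3)/(7.170e-06) = 0.03819 Ω
Seg 2: A = π(0.812/2 mm)² = π(4.0600e-04 m)² = 5.178e-07 m²
R_2 = (1.68×10^-8)(32.4)/(5.178e-07) = 1.051 Ω
Seg 3: A = π(d/2)² = π(6.8000e-04 m)² = 1.453e-06 m²
R_3 = (1.68×10^-8)(10)/(1.453e-06) = 0.1156 Ω
R_total = R_1 + R_2 + R_3 = 1.20 Ω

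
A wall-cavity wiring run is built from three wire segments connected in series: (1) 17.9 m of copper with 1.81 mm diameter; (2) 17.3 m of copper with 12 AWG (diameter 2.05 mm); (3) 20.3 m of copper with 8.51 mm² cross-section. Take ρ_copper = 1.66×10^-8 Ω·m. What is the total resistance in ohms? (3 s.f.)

Seg 1: A = π(d/2)² = π(9.0500e-04 m)² = 2.573e-06 m²
R_1 = (1.66×10^-8)(17.9)/(2.573e-06) = 0.1155 Ω
Seg 2: A = π(2.05/2 mm)² = π(1.0250e-03 m)² = 3.301e-06 m²
R_2 = (1.66×10^-8)(17.3)/(3.301e-06) = 0.08701 Ω
Seg 3: A = 8.51 mm² = 8.510e-06 m²
R_3 = (1.66×10^-8)(20.3)/(8.510e-06) = 0.0396 Ω
R_total = R_1 + R_2 + R_3 = 0.242 Ω

0.242 Ω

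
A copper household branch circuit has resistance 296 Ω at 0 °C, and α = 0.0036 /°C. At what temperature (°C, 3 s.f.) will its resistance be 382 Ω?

R = R₀(1 + α(T − T₀)) ⇒ T = T₀ + (R/R₀ − 1)/α
T = 0 + (382/296 − 1)/0.0036 = 0 + (0.2905)/0.0036 = 80.7 °C

80.7 °C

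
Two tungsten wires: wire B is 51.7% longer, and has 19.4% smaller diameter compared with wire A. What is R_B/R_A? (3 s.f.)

2.34

R ∝ L/d², so R_B/R_A = (1 + 51.7/100) × (1 − 19.4/100)⁻²
= 1.517 × 1.539 = 2.34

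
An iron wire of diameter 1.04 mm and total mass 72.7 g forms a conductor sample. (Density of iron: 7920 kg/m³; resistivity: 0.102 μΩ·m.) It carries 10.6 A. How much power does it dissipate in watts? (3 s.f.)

ρ = 0.102 μΩ·m = 1.02×10^-7 Ω·m
A = π(d/2)² = π(5.2000e-04 m)² = 8.4949e-07 m²
L = m/(density·A) = 0.0727/(7920×8.4949e-07) = 10.81 m
R = ρL/A = (1.02×10^-7)(10.81)/(8.4949e-07) = 1.297 Ω
P = I²R = (10.6)² × 1.297 = 146 W

146 W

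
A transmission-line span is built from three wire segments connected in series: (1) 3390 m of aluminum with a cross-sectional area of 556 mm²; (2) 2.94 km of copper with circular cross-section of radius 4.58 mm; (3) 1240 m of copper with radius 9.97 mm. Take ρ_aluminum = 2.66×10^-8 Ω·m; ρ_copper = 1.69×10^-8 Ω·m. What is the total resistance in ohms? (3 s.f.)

0.983 Ω

Seg 1: A = 556 mm² = 5.560e-04 m²
R_1 = (2.66×10^-8)(3390)/(5.560e-04) = 0.1622 Ω
Seg 2: A = πr² = π(4.5800e-03 m)² = 6.590e-05 m²
R_2 = (1.69×10^-8)(2940)/(6.590e-05) = 0.754 Ω
Seg 3: A = πr² = π(9.9700e-03 m)² = 3.123e-04 m²
R_3 = (1.69×10^-8)(1240)/(3.123e-04) = 0.06711 Ω
R_total = R_1 + R_2 + R_3 = 0.983 Ω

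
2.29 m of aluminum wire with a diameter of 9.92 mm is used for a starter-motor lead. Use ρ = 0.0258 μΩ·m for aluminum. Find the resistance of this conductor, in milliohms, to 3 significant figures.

ρ = 0.0258 μΩ·m = 2.58×10^-8 Ω·m
A = π(d/2)² = π(4.9600e-03 m)² = 7.729e-05 m²
R = ρL/A = (2.58×10^-8)(2.29 m)/(7.729e-05 m²) = 0.764 mΩ

0.764 mΩ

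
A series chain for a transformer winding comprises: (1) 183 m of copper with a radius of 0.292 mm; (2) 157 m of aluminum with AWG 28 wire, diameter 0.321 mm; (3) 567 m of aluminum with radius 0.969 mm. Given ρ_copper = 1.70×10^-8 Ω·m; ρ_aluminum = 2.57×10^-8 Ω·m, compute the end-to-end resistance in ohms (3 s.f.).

Seg 1: A = πr² = π(2.9200e-04 m)² = 2.679e-07 m²
R_1 = (1.70×10^-8)(183)/(2.679e-07) = 11.61 Ω
Seg 2: A = π(0.321/2 mm)² = π(1.6050e-04 m)² = 8.093e-08 m²
R_2 = (2.57×10^-8)(157)/(8.093e-08) = 49.86 Ω
Seg 3: A = πr² = π(9.6900e-04 m)² = 2.950e-06 m²
R_3 = (2.57×10^-8)(567)/(2.950e-06) = 4.94 Ω
R_total = R_1 + R_2 + R_3 = 66.4 Ω

66.4 Ω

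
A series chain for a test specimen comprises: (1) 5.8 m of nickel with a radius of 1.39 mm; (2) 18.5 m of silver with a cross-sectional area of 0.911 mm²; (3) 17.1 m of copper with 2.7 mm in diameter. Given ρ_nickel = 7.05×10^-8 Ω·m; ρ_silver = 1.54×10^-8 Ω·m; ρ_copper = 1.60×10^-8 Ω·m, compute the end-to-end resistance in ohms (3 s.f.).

Seg 1: A = πr² = π(1.3900e-03 m)² = 6.070e-06 m²
R_1 = (7.05×10^-8)(5.8)/(6.070e-06) = 0.06737 Ω
Seg 2: A = 0.911 mm² = 9.110e-07 m²
R_2 = (1.54×10^-8)(18.5)/(9.110e-07) = 0.3127 Ω
Seg 3: A = π(d/2)² = π(1.3500e-03 m)² = 5.726e-06 m²
R_3 = (1.60×10^-8)(17.1)/(5.726e-06) = 0.04779 Ω
R_total = R_1 + R_2 + R_3 = 0.428 Ω

0.428 Ω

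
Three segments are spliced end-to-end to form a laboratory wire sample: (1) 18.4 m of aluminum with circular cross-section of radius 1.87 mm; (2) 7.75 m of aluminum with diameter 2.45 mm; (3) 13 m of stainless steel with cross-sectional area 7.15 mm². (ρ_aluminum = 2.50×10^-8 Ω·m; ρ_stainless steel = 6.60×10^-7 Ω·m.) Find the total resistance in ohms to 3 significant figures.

Seg 1: A = πr² = π(1.8700e-03 m)² = 1.099e-05 m²
R_1 = (2.50×10^-8)(18.4)/(1.099e-05) = 0.04187 Ω
Seg 2: A = π(d/2)² = π(1.2250e-03 m)² = 4.714e-06 m²
R_2 = (2.50×10^-8)(7.75)/(4.714e-06) = 0.0411 Ω
Seg 3: A = 7.15 mm² = 7.150e-06 m²
R_3 = (6.60×10^-7)(13)/(7.150e-06) = 1.2 Ω
R_total = R_1 + R_2 + R_3 = 1.28 Ω

1.28 Ω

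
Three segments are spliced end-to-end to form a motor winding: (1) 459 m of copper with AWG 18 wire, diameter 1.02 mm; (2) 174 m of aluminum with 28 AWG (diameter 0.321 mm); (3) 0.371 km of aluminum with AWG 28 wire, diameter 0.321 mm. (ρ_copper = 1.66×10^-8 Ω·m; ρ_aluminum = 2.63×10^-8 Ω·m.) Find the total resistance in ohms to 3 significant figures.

186 Ω

Seg 1: A = π(1.02/2 mm)² = π(5.1000e-04 m)² = 8.171e-07 m²
R_1 = (1.66×10^-8)(459)/(8.171e-07) = 9.325 Ω
Seg 2: A = π(0.321/2 mm)² = π(1.6050e-04 m)² = 8.093e-08 m²
R_2 = (2.63×10^-8)(174)/(8.093e-08) = 56.55 Ω
Seg 3: A = π(0.321/2 mm)² = π(1.6050e-04 m)² = 8.093e-08 m²
R_3 = (2.63×10^-8)(371)/(8.093e-08) = 120.6 Ω
R_total = R_1 + R_2 + R_3 = 186 Ω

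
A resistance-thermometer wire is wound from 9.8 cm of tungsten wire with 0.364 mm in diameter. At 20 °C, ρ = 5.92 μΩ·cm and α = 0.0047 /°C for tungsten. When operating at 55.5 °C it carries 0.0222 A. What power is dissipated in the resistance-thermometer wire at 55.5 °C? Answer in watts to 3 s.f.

3.21×10^-5 W

ρ = 5.92 μΩ·cm = 5.92×10^-8 Ω·m
A = π(d/2)² = π(1.8200e-04 m)² = 1.041e-07 m²
R₍20₎ = ρL/A = (5.92×10^-8)(0.098)/(1.041e-07) = 0.05575 Ω
R₍55.5₎ = R₍20₎(1 + αΔT) = 0.05575 × (1 + 0.0047×35.5) = 0.06505 Ω
P = I²R = (0.0222)² × 0.06505 = 3.21×10^-5 W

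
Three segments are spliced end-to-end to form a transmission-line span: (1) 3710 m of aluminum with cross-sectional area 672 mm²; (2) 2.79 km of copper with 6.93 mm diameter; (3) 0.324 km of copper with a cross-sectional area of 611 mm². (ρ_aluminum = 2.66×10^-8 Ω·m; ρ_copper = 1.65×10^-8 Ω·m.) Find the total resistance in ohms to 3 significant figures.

Seg 1: A = 672 mm² = 6.720e-04 m²
R_1 = (2.66×10^-8)(3710)/(6.720e-04) = 0.1469 Ω
Seg 2: A = π(d/2)² = π(3.4650e-03 m)² = 3.772e-05 m²
R_2 = (1.65×10^-8)(2790)/(3.772e-05) = 1.22 Ω
Seg 3: A = 611 mm² = 6.110e-04 m²
R_3 = (1.65×10^-8)(324)/(6.110e-04) = 0.00875 Ω
R_total = R_1 + R_2 + R_3 = 1.38 Ω

1.38 Ω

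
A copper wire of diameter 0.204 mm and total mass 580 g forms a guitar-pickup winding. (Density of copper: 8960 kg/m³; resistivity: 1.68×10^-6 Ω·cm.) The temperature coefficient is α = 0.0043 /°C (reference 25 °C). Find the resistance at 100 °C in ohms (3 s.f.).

ρ = 1.68×10^-6 Ω·cm = 1.68×10^-8 Ω·m
A = π(d/2)² = π(1.0200e-04 m)² = 3.2685e-08 m²
L = m/(density·A) = 0.58/(8960×3.2685e-08) = 1980 m
R = ρL/A = (1.68×10^-8)(1980)/(3.2685e-08) = 1018 Ω
R(100 °C) = 1018 × (1 + 0.0043×75) = 1350 Ω

1350 Ω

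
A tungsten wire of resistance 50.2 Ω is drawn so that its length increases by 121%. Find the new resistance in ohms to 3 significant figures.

k = 1 + 121/100 = 2.21; volume constant ⇒ A' = A/k, so R' = k²R.
R' = 4.884 × 50.2 = 245 Ω

245 Ω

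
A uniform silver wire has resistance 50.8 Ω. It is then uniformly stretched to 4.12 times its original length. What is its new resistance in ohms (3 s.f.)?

Volume constant ⇒ A' = A/k with k = 4.12. R' = ρ(kL)/(A/k) = k²R.
R' = 16.97 × 50.8 = 862 Ω

862 Ω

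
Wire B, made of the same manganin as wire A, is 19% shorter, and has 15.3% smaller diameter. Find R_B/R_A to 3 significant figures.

R ∝ L/d², so R_B/R_A = (1 − 19/100) × (1 − 15.3/100)⁻²
= 0.81 × 1.394 = 1.13

1.13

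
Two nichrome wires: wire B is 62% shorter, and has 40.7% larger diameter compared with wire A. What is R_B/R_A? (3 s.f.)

0.192

R ∝ L/d², so R_B/R_A = (1 − 62/100) × (1 + 40.7/100)⁻²
= 0.38 × 0.5051 = 0.192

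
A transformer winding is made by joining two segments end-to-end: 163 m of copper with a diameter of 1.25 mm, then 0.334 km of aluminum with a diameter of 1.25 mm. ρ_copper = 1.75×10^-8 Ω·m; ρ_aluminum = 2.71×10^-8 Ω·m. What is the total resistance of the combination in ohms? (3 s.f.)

Segment 1: A = π(d/2)² = π(6.2500e-04 m)² = 1.227e-06 m²
R₁ = ρL/A = (1.75×10^-8)(163)/(1.227e-06) = 2.324 Ω
R₂ = (2.71×10^-8)(334)/(1.227e-06) = 7.376 Ω
R = R₁ + R₂ = 9.70 Ω

9.70 Ω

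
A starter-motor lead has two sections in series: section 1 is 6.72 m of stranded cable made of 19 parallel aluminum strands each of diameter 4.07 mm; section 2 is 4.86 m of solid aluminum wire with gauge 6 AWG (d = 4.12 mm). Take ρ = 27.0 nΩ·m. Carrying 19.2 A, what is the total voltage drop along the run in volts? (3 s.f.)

ρ = 27.0 nΩ·m = 2.70×10^-8 Ω·m
Section 1: A_strand = π(2.0350e-03)² = 1.301e-05 m²; R₁ = ρL/(N·A_s) = (2.70×10^-8)(6.72)/(19×1.301e-05) = 7.340×10^-4 Ω
Section 2: A = π(4.12/2 mm)² = π(2.0600e-03 m)² = 1.333e-05 m²
R₂ = (2.70×10^-8)(4.86)/(1.333e-05) = 0.009843 Ω
R = R₁ + R₂ = 0.01058 Ω
V = IR = 19.2 × 0.01058 = 0.203 V

0.203 V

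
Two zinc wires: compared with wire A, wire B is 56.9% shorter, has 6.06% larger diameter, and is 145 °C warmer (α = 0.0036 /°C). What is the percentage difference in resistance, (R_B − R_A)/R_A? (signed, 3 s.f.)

R ∝ ρL/d² with ρ ∝ (1+αΔT), so R_B/R_A = (1 − 56.9/100) × (1 + 6.06/100)⁻² × (1 + 0.0036×145)
= 0.431 × 0.889 × 1.522 = 0.5832
(R_B − R_A)/R_A = 0.5832 − 1 = -41.7%

-41.7%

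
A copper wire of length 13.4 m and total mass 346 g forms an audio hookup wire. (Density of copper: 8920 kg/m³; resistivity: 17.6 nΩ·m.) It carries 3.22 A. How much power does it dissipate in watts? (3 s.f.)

0.845 W

ρ = 17.6 nΩ·m = 1.76×10^-8 Ω·m
A = m/(density·L) = 0.346/(8920×13.4) = 2.8947e-06 m²
R = ρL/A = (1.76×10^-8)(13.4)/(2.8947e-06) = 0.08147 Ω
P = I²R = (3.22)² × 0.08147 = 0.845 W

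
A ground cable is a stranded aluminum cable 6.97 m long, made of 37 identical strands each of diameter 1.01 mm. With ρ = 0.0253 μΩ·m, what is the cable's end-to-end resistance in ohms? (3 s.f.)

ρ = 0.0253 μΩ·m = 2.53×10^-8 Ω·m
A_strand = π(5.0500e-04 m)² = 8.012e-07 m²
R_strand = ρL/A = (2.53×10^-8)(6.97)/(8.012e-07) = 0.2201 Ω
R_total = R_strand/N = 0.2201/37 = 0.00595 Ω

0.00595 Ω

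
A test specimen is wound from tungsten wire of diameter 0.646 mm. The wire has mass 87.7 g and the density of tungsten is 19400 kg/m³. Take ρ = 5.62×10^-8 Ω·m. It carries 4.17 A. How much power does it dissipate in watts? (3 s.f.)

A = π(d/2)² = π(3.2300e-04 m)² = 3.2776e-07 m²
L = m/(density·A) = 0.0877/(19400×3.2776e-07) = 13.79 m
R = ρL/A = (5.62×10^-8)(13.79)/(3.2776e-07) = 2.365 Ω
P = I²R = (4.17)² × 2.365 = 41.1 W

41.1 W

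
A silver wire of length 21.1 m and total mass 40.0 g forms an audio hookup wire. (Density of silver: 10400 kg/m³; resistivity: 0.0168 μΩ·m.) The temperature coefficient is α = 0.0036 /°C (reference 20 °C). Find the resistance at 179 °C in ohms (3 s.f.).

ρ = 0.0168 μΩ·m = 1.68×10^-8 Ω·m
A = m/(density·L) = 0.04/(10400×21.1) = 1.8228e-07 m²
R = ρL/A = (1.68×10^-8)(21.1)/(1.8228e-07) = 1.945 Ω
R(179 °C) = 1.945 × (1 + 0.0036×159) = 3.06 Ω

3.06 Ω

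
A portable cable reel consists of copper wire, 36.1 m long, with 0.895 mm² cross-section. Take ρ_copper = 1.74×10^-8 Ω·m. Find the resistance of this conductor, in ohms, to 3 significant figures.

0.702 Ω

A = 0.895 mm² = 8.950e-07 m²
R = ρL/A = (1.74×10^-8)(36.1 m)/(8.950e-07 m²) = 0.702 Ω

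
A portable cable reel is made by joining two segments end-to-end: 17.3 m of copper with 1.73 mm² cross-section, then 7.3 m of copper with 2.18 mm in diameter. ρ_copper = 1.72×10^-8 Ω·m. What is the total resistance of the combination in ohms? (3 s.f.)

0.206 Ω

Segment 1: A = 1.73 mm² = 1.730e-06 m²
R₁ = ρL/A = (1.72×10^-8)(17.3)/(1.730e-06) = 0.172 Ω
Segment 2: A = π(d/2)² = π(1.0900e-03 m)² = 3.733e-06 m²
R₂ = (1.72×10^-8)(7.3)/(3.733e-06) = 0.03364 Ω
R = R₁ + R₂ = 0.206 Ω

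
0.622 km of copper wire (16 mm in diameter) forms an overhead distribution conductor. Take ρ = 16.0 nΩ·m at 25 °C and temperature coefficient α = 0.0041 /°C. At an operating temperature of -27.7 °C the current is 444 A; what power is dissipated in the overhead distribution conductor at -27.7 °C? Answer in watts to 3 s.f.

7650 W

ρ = 16.0 nΩ·m = 1.60×10^-8 Ω·m
A = π(d/2)² = π(8.0000e-03 m)² = 2.011e-04 m²
R₍25₎ = ρL/A = (1.60×10^-8)(622)/(2.011e-04) = 0.0495 Ω
R₍-27.7₎ = R₍25₎(1 + αΔT) = 0.0495 × (1 + 0.0041×-52.7) = 0.0388 Ω
P = I²R = (444)² × 0.0388 = 7650 W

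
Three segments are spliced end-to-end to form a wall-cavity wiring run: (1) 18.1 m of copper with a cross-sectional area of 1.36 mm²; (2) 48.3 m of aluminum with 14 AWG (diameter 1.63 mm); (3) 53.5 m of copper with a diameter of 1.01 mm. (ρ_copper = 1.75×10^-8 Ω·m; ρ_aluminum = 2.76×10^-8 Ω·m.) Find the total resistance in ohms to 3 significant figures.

2.04 Ω

Seg 1: A = 1.36 mm² = 1.360e-06 m²
R_1 = (1.75×10^-8)(18.1)/(1.360e-06) = 0.2329 Ω
Seg 2: A = π(1.63/2 mm)² = π(8.1500e-04 m)² = 2.087e-06 m²
R_2 = (2.76×10^-8)(48.3)/(2.087e-06) = 0.6388 Ω
Seg 3: A = π(d/2)² = π(5.0500e-04 m)² = 8.012e-07 m²
R_3 = (1.75×10^-8)(53.5)/(8.012e-07) = 1.169 Ω
R_total = R_1 + R_2 + R_3 = 2.04 Ω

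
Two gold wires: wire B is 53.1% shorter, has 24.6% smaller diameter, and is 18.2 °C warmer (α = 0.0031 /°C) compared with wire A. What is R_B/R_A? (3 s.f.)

R ∝ ρL/d² with ρ ∝ (1+αΔT), so R_B/R_A = (1 − 53.1/100) × (1 − 24.6/100)⁻² × (1 + 0.0031×18.2)
= 0.469 × 1.759 × 1.056 = 0.871

0.871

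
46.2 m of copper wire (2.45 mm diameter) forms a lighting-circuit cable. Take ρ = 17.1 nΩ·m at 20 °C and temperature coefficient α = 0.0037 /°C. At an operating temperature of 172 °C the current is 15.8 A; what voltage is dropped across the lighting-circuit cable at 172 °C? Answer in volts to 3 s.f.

ρ = 17.1 nΩ·m = 1.71×10^-8 Ω·m
A = π(d/2)² = π(1.2250e-03 m)² = 4.714e-06 m²
R₍20₎ = ρL/A = (1.71×10^-8)(46.2)/(4.714e-06) = 0.1676 Ω
R₍172₎ = R₍20₎(1 + αΔT) = 0.1676 × (1 + 0.0037×152) = 0.2618 Ω
V = IR = 15.8 × 0.2618 = 4.14 V

4.14 V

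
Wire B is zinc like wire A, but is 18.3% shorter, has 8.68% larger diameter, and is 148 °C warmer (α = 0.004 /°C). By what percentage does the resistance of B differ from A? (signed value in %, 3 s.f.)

R ∝ ρL/d² with ρ ∝ (1+αΔT), so R_B/R_A = (1 − 18.3/100) × (1 + 8.68/100)⁻² × (1 + 0.004×148)
= 0.817 × 0.8466 × 1.592 = 1.101
(R_B − R_A)/R_A = 1.101 − 1 = 10.1%

10.1%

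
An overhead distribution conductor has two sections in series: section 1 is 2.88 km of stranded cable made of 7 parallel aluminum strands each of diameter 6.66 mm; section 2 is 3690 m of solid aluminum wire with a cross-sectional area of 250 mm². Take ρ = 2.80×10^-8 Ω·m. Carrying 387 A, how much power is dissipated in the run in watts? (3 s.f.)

1.11×10^5 W

Section 1: A_strand = π(3.3300e-03)² = 3.484e-05 m²; R₁ = ρL/(N·A_s) = (2.80×10^-8)(2880)/(7×3.484e-05) = 0.3307 Ω
Section 2: A = 250 mm² = 2.500e-04 m²
R₂ = (2.80×10^-8)(3690)/(2.500e-04) = 0.4133 Ω
R = R₁ + R₂ = 0.744 Ω
P = I²R = (387)² × 0.744 = 1.11×10^5 W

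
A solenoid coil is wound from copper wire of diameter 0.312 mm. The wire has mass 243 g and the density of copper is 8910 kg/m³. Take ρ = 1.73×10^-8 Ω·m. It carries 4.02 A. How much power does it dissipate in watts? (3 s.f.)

A = π(d/2)² = π(1.5600e-04 m)² = 7.6454e-08 m²
L = m/(density·A) = 0.243/(8910×7.6454e-08) = 356.7 m
R = ρL/A = (1.73×10^-8)(356.7)/(7.6454e-08) = 80.72 Ω
P = I²R = (4.02)² × 80.72 = 1300 W

1300 W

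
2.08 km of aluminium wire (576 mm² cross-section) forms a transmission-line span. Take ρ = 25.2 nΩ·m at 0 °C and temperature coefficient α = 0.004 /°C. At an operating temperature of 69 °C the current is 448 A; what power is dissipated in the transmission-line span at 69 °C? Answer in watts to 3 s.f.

23300 W

ρ = 25.2 nΩ·m = 2.52×10^-8 Ω·m
A = 576 mm² = 5.760e-04 m²
R₍0₎ = ρL/A = (2.52×10^-8)(2080)/(5.760e-04) = 0.091 Ω
R₍69₎ = R₍0₎(1 + αΔT) = 0.091 × (1 + 0.004×69) = 0.1161 Ω
P = I²R = (448)² × 0.1161 = 23300 W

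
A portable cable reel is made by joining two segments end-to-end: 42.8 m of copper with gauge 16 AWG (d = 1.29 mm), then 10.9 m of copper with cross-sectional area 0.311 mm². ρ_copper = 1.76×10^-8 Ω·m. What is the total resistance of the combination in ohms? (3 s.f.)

1.19 Ω

Segment 1: A = π(1.29/2 mm)² = π(6.4500e-04 m)² = 1.307e-06 m²
R₁ = ρL/A = (1.76×10^-8)(42.8)/(1.307e-06) = 0.5764 Ω
Segment 2: A = 0.311 mm² = 3.110e-07 m²
R₂ = (1.76×10^-8)(10.9)/(3.110e-07) = 0.6168 Ω
R = R₁ + R₂ = 1.19 Ω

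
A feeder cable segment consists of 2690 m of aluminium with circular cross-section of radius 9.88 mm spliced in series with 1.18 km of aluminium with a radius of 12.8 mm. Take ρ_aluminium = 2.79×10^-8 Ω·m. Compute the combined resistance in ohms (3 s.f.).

0.309 Ω

Segment 1: A = πr² = π(9.8800e-03 m)² = 3.067e-04 m²
R₁ = ρL/A = (2.79×10^-8)(2690)/(3.067e-04) = 0.2447 Ω
Segment 2: A = πr² = π(1.2800e-02 m)² = 5.147e-04 m²
R₂ = (2.79×10^-8)(1180)/(5.147e-04) = 0.06396 Ω
R = R₁ + R₂ = 0.309 Ω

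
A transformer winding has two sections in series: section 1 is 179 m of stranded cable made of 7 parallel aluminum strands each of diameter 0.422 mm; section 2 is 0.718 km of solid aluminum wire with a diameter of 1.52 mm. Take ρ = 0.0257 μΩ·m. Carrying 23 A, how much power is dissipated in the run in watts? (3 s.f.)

ρ = 0.0257 μΩ·m = 2.57×10^-8 Ω·m
Section 1: A_strand = π(2.1100e-04)² = 1.399e-07 m²; R₁ = ρL/(N·A_s) = (2.57×10^-8)(179)/(7×1.399e-07) = 4.699 Ω
Section 2: A = π(d/2)² = π(7.6000e-04 m)² = 1.815e-06 m²
R₂ = (2.57×10^-8)(718)/(1.815e-06) = 10.17 Ω
R = R₁ + R₂ = 14.87 Ω
P = I²R = (23)² × 14.87 = 7870 W

7870 W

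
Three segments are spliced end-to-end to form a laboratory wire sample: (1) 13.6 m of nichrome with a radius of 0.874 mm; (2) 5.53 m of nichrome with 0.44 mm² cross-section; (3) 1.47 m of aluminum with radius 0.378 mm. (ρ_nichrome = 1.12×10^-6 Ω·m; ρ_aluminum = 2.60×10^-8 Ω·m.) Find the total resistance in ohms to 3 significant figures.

Seg 1: A = πr² = π(8.7400e-04 m)² = 2.400e-06 m²
R_1 = (1.12×10^-6)(13.6)/(2.400e-06) = 6.347 Ω
Seg 2: A = 0.44 mm² = 4.400e-07 m²
R_2 = (1.12×10^-6)(5.53)/(4.400e-07) = 14.08 Ω
Seg 3: A = πr² = π(3.7800e-04 m)² = 4.489e-07 m²
R_3 = (2.60×10^-8)(1.47)/(4.489e-07) = 0.08514 Ω
R_total = R_1 + R_2 + R_3 = 20.5 Ω

20.5 Ω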